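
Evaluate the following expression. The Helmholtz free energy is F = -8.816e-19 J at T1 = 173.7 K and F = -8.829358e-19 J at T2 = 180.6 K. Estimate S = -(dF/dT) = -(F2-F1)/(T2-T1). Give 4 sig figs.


Step 1: dF = F2 - F1 = -8.829358e-19 - (-8.816e-19) = -1.3358e-21 J
Step 2: dT = T2 - T1 = 180.6 - 173.7 = 6.9 K
Step 3: S = -dF/dT = -(-1.3358e-21)/6.9 = 1.936e-22 J/K

1.936e-22


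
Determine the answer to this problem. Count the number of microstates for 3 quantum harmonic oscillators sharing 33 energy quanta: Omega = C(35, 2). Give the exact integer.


Step 1: Use binomial coefficient C(35, 2)
Step 2: Numerator = 35! / 33!
Step 3: Denominator = 2!
Step 4: Omega = 595

595


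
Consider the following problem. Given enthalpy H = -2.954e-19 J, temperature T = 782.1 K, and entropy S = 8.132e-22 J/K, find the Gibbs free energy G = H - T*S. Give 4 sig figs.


Step 1: T*S = 782.1 * 8.132e-22 = 6.36e-19 J
Step 2: G = H - T*S = -2.954e-19 - 6.36e-19
Step 3: G = -9.314e-19 J

-9.314e-19


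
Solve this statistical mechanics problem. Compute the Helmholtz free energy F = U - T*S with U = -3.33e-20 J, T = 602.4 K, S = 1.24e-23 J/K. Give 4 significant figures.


Step 1: T*S = 602.4 * 1.24e-23 = 7.47e-21 J
Step 2: F = U - T*S = -3.33e-20 - 7.47e-21
Step 3: F = -4.077e-20 J

-4.077e-20


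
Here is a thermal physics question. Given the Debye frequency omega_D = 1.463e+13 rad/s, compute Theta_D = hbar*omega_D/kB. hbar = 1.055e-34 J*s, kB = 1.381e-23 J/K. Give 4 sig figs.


Step 1: hbar*omega_D = 1.055e-34 * 1.463e+13 = 1.543e-21 J
Step 2: Theta_D = 1.543e-21 / 1.381e-23
Step 3: Theta_D = 111.8 K

111.8


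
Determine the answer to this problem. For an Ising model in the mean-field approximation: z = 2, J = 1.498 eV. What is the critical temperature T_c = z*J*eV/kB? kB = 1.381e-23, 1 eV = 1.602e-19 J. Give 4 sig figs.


Step 1: z*J = 2*1.498 = 2.996 eV
Step 2: Convert to Joules: 2.996*1.602e-19 = 4.8e-19 J
Step 3: T_c = 4.8e-19 / 1.381e-23 = 3.475e+04 K

3.475e+04


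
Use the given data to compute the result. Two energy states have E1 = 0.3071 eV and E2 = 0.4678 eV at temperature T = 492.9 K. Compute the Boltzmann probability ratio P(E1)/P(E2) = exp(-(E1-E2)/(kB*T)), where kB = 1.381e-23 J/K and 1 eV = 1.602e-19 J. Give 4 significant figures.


Step 1: Compute energy difference dE = E1 - E2 = 0.3071 - 0.4678 = -0.1607 eV
Step 2: Convert to Joules: dE_J = -0.1607 * 1.602e-19 = -2.574e-20 J
Step 3: Compute exponent = -dE_J / (kB * T) = -(-2.574e-20) / (1.381e-23 * 492.9) = 3.782
Step 4: P(E1)/P(E2) = exp(3.782) = 43.91

43.91


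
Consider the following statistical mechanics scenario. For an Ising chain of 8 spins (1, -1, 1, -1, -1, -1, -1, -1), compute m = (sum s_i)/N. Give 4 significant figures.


Step 1: Count up spins (+1): 2, down spins (-1): 6
Step 2: Total magnetization M = 2 - 6 = -4
Step 3: m = M/N = -4/8 = -0.5

-0.5


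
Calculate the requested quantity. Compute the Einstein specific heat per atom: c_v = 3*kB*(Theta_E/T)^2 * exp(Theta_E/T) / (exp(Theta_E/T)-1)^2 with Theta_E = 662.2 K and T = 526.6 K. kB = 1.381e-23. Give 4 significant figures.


Step 1: x = Theta_E/T = 662.2/526.6 = 1.258
Step 2: x^2 = 1.581
Step 3: exp(x) = 3.517
Step 4: c_v = 3*1.381e-23*1.581*3.517/(3.517-1)^2 = 3.638e-23

3.638e-23


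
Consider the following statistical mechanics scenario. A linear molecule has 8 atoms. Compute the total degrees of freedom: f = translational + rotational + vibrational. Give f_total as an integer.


Step 1: Translational DOF = 3
Step 2: Rotational DOF (linear) = 2
Step 3: Vibrational DOF = 3*8 - 5 = 19
Step 4: Total = 3 + 2 + 19 = 24

24


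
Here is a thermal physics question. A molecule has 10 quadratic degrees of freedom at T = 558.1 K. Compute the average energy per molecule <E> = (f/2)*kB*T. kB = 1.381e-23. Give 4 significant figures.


Step 1: f/2 = 10/2 = 5
Step 2: kB*T = 1.381e-23 * 558.1 = 7.707e-21
Step 3: <E> = 5 * 7.707e-21 = 3.854e-20 J

3.854e-20


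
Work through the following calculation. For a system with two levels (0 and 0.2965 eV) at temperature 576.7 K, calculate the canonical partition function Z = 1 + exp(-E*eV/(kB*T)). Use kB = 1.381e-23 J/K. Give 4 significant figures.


Step 1: Compute beta*E = E*eV/(kB*T) = 0.2965*1.602e-19/(1.381e-23*576.7) = 5.964
Step 2: exp(-beta*E) = exp(-5.964) = 0.002569
Step 3: Z = 1 + 0.002569 = 1.003

1.003


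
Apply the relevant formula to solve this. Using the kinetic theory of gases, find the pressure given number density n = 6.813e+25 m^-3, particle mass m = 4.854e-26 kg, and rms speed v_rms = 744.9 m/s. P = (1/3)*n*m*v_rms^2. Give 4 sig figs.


Step 1: v_rms^2 = 744.9^2 = 5.549e+05
Step 2: n*m = 6.813e+25*4.854e-26 = 3.307
Step 3: P = (1/3)*3.307*5.549e+05 = 6.117e+05 Pa

6.117e+05


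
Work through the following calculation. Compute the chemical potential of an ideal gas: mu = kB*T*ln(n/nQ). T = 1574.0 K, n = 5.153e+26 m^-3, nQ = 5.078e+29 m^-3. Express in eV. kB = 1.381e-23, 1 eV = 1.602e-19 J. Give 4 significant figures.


Step 1: n/nQ = 5.153e+26/5.078e+29 = 0.001015
Step 2: ln(n/nQ) = -6.893
Step 3: mu = kB*T*ln(n/nQ) = 2.174e-20*-6.893 = -1.498e-19 J
Step 4: Convert to eV: -1.498e-19/1.602e-19 = -0.9353 eV

-0.9353


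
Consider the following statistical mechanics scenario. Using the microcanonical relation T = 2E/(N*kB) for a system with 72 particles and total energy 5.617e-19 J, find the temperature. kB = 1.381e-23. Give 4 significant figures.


Step 1: Numerator = 2*E = 2*5.617e-19 = 1.123e-18 J
Step 2: Denominator = N*kB = 72*1.381e-23 = 9.943e-22
Step 3: T = 1.123e-18 / 9.943e-22 = 1130 K

1130


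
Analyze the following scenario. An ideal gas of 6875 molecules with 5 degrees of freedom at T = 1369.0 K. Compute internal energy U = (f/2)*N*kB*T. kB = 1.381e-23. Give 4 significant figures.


Step 1: f/2 = 5/2 = 2.5
Step 2: N*kB*T = 6875*1.381e-23*1369.0 = 1.3e-16
Step 3: U = 2.5 * 1.3e-16 = 3.249e-16 J

3.249e-16


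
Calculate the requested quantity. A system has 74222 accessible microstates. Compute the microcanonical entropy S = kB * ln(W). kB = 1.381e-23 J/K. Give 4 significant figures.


Step 1: ln(W) = ln(74222) = 11.21
Step 2: S = kB * ln(W) = 1.381e-23 * 11.21
Step 3: S = 1.549e-22 J/K

1.549e-22


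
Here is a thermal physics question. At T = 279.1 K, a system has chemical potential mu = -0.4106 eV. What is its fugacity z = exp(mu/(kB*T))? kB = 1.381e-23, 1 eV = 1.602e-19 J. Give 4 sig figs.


Step 1: Convert mu to Joules: -0.4106*1.602e-19 = -6.578e-20 J
Step 2: kB*T = 1.381e-23*279.1 = 3.854e-21 J
Step 3: mu/(kB*T) = -17.07
Step 4: z = exp(-17.07) = 3.876e-08

3.876e-08


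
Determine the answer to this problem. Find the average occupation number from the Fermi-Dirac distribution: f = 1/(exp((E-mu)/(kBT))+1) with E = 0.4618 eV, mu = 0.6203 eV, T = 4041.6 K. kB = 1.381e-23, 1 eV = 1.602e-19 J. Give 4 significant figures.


Step 1: (E - mu) = 0.4618 - 0.6203 = -0.1585 eV
Step 2: Convert: (E-mu)*eV = -2.539e-20 J
Step 3: x = (E-mu)*eV/(kB*T) = -0.4549
Step 4: f = 1/(exp(-0.4549)+1) = 0.6118

0.6118


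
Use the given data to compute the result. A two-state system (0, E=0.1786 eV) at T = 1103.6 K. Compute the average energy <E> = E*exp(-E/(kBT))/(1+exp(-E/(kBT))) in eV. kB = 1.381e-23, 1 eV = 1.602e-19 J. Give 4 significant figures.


Step 1: beta*E = 0.1786*1.602e-19/(1.381e-23*1103.6) = 1.877
Step 2: exp(-beta*E) = 0.153
Step 3: <E> = 0.1786*0.153/(1+0.153) = 0.0237 eV

0.0237


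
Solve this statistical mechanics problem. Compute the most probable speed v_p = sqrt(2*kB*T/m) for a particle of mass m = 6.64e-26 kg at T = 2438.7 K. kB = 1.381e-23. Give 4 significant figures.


Step 1: Numerator = 2*kB*T = 2*1.381e-23*2438.7 = 6.736e-20
Step 2: Ratio = 6.736e-20 / 6.64e-26 = 1.014e+06
Step 3: v_p = sqrt(1.014e+06) = 1007 m/s

1007


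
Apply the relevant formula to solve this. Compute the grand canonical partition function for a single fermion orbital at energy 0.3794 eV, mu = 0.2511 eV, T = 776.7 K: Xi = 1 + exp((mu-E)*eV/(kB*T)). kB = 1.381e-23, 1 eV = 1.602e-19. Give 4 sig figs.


Step 1: (mu - E) = 0.2511 - 0.3794 = -0.1283 eV
Step 2: x = (mu-E)*eV/(kB*T) = -0.1283*1.602e-19/(1.381e-23*776.7) = -1.916
Step 3: exp(x) = 0.1472
Step 4: Xi = 1 + 0.1472 = 1.147

1.147


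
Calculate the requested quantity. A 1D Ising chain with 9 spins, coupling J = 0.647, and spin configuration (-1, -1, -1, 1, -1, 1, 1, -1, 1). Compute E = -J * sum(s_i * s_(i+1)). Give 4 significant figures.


Step 1: Nearest-neighbor products: 1, 1, -1, -1, -1, 1, -1, -1
Step 2: Sum of products = -2
Step 3: E = -0.647 * -2 = 1.294

1.294


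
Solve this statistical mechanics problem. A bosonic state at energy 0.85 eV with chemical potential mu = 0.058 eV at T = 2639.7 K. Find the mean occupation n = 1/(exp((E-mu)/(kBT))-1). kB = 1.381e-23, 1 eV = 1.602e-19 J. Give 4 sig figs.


Step 1: (E - mu) = 0.792 eV
Step 2: x = (E-mu)*eV/(kB*T) = 0.792*1.602e-19/(1.381e-23*2639.7) = 3.48
Step 3: exp(x) = 32.48
Step 4: n = 1/(exp(x)-1) = 0.03177

0.03177


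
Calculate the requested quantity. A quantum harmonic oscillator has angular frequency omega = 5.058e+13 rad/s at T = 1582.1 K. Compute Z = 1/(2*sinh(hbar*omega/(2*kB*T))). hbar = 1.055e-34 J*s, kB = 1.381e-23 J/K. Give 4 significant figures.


Step 1: Compute x = hbar*omega/(kB*T) = 1.055e-34*5.058e+13/(1.381e-23*1582.1) = 0.2442
Step 2: x/2 = 0.1221
Step 3: sinh(x/2) = 0.1224
Step 4: Z = 1/(2*0.1224) = 4.084

4.084


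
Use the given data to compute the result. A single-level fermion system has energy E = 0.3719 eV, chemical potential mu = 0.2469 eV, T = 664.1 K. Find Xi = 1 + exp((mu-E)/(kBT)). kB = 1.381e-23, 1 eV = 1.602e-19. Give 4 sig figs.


Step 1: (mu - E) = 0.2469 - 0.3719 = -0.125 eV
Step 2: x = (mu-E)*eV/(kB*T) = -0.125*1.602e-19/(1.381e-23*664.1) = -2.183
Step 3: exp(x) = 0.1127
Step 4: Xi = 1 + 0.1127 = 1.113

1.113


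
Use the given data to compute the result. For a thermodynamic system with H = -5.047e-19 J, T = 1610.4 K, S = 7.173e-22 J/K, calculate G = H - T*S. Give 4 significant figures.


Step 1: T*S = 1610.4 * 7.173e-22 = 1.155e-18 J
Step 2: G = H - T*S = -5.047e-19 - 1.155e-18
Step 3: G = -1.66e-18 J

-1.66e-18


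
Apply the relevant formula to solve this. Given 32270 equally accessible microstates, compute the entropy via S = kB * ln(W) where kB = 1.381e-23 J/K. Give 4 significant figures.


Step 1: ln(W) = ln(32270) = 10.38
Step 2: S = kB * ln(W) = 1.381e-23 * 10.38
Step 3: S = 1.434e-22 J/K

1.434e-22


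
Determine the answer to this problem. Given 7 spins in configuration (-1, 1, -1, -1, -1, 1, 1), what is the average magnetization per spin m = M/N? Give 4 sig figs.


Step 1: Count up spins (+1): 3, down spins (-1): 4
Step 2: Total magnetization M = 3 - 4 = -1
Step 3: m = M/N = -1/7 = -0.1429

-0.1429


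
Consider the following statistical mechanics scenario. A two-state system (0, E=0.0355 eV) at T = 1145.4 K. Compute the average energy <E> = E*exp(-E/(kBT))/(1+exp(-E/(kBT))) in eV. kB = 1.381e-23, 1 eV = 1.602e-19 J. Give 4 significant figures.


Step 1: beta*E = 0.0355*1.602e-19/(1.381e-23*1145.4) = 0.3595
Step 2: exp(-beta*E) = 0.698
Step 3: <E> = 0.0355*0.698/(1+0.698) = 0.01459 eV

0.01459


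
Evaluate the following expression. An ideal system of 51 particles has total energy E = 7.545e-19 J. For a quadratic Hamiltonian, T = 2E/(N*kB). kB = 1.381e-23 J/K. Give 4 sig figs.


Step 1: Numerator = 2*E = 2*7.545e-19 = 1.509e-18 J
Step 2: Denominator = N*kB = 51*1.381e-23 = 7.043e-22
Step 3: T = 1.509e-18 / 7.043e-22 = 2143 K

2143


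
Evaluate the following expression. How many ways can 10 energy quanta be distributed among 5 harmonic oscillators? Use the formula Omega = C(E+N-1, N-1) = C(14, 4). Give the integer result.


Step 1: Use binomial coefficient C(14, 4)
Step 2: Numerator = 14! / 10!
Step 3: Denominator = 4!
Step 4: Omega = 1001

1001


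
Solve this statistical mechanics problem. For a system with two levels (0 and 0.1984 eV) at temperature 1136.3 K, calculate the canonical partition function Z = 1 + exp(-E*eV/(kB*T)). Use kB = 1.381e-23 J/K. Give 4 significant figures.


Step 1: Compute beta*E = E*eV/(kB*T) = 0.1984*1.602e-19/(1.381e-23*1136.3) = 2.025
Step 2: exp(-beta*E) = exp(-2.025) = 0.1319
Step 3: Z = 1 + 0.1319 = 1.132

1.132


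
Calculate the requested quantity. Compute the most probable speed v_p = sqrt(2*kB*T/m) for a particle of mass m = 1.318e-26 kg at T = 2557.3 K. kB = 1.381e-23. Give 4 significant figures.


Step 1: Numerator = 2*kB*T = 2*1.381e-23*2557.3 = 7.063e-20
Step 2: Ratio = 7.063e-20 / 1.318e-26 = 5.359e+06
Step 3: v_p = sqrt(5.359e+06) = 2315 m/s

2315


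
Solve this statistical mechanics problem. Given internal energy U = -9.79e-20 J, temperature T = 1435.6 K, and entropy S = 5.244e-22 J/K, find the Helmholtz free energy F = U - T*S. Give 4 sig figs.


Step 1: T*S = 1435.6 * 5.244e-22 = 7.528e-19 J
Step 2: F = U - T*S = -9.79e-20 - 7.528e-19
Step 3: F = -8.507e-19 J

-8.507e-19


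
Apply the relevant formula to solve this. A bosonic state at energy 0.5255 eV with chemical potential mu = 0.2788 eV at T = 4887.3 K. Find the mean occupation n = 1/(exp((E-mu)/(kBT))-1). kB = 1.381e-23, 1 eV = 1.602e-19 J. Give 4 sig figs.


Step 1: (E - mu) = 0.2467 eV
Step 2: x = (E-mu)*eV/(kB*T) = 0.2467*1.602e-19/(1.381e-23*4887.3) = 0.5856
Step 3: exp(x) = 1.796
Step 4: n = 1/(exp(x)-1) = 1.256

1.256


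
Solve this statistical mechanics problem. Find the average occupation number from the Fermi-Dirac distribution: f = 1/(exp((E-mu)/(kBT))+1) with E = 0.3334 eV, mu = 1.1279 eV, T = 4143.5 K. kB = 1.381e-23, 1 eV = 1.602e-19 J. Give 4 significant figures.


Step 1: (E - mu) = 0.3334 - 1.1279 = -0.7945 eV
Step 2: Convert: (E-mu)*eV = -1.273e-19 J
Step 3: x = (E-mu)*eV/(kB*T) = -2.224
Step 4: f = 1/(exp(-2.224)+1) = 0.9024

0.9024


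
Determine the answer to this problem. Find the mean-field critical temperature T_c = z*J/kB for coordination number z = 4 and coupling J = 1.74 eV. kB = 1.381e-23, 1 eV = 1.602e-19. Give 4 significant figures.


Step 1: z*J = 4*1.74 = 6.96 eV
Step 2: Convert to Joules: 6.96*1.602e-19 = 1.115e-18 J
Step 3: T_c = 1.115e-18 / 1.381e-23 = 8.074e+04 K

8.074e+04


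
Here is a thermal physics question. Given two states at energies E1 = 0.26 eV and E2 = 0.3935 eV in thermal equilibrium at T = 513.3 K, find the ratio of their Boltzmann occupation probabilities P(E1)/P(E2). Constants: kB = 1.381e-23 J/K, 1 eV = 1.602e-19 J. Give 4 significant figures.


Step 1: Compute energy difference dE = E1 - E2 = 0.26 - 0.3935 = -0.1335 eV
Step 2: Convert to Joules: dE_J = -0.1335 * 1.602e-19 = -2.139e-20 J
Step 3: Compute exponent = -dE_J / (kB * T) = -(-2.139e-20) / (1.381e-23 * 513.3) = 3.017
Step 4: P(E1)/P(E2) = exp(3.017) = 20.43

20.43


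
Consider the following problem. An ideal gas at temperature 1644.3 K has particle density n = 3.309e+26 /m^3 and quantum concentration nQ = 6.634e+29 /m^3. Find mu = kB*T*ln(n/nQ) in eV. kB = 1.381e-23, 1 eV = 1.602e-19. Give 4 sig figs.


Step 1: n/nQ = 3.309e+26/6.634e+29 = 0.0004988
Step 2: ln(n/nQ) = -7.603
Step 3: mu = kB*T*ln(n/nQ) = 2.271e-20*-7.603 = -1.727e-19 J
Step 4: Convert to eV: -1.727e-19/1.602e-19 = -1.078 eV

-1.078


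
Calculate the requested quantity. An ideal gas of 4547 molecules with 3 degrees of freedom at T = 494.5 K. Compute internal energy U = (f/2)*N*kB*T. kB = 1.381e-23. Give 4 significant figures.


Step 1: f/2 = 3/2 = 1.5
Step 2: N*kB*T = 4547*1.381e-23*494.5 = 3.105e-17
Step 3: U = 1.5 * 3.105e-17 = 4.658e-17 J

4.658e-17


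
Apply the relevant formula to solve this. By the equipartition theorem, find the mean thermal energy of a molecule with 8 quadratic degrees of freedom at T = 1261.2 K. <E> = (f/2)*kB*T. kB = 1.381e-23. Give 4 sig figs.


Step 1: f/2 = 8/2 = 4
Step 2: kB*T = 1.381e-23 * 1261.2 = 1.742e-20
Step 3: <E> = 4 * 1.742e-20 = 6.967e-20 J

6.967e-20


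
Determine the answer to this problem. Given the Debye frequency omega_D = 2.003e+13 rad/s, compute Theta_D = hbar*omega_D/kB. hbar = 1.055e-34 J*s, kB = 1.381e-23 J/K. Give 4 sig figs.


Step 1: hbar*omega_D = 1.055e-34 * 2.003e+13 = 2.113e-21 J
Step 2: Theta_D = 2.113e-21 / 1.381e-23
Step 3: Theta_D = 153 K

153


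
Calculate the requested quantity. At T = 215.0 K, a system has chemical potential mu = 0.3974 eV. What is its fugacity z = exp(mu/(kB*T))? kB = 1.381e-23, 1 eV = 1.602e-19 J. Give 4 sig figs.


Step 1: Convert mu to Joules: 0.3974*1.602e-19 = 6.366e-20 J
Step 2: kB*T = 1.381e-23*215.0 = 2.969e-21 J
Step 3: mu/(kB*T) = 21.44
Step 4: z = exp(21.44) = 2.051e+09

2.051e+09


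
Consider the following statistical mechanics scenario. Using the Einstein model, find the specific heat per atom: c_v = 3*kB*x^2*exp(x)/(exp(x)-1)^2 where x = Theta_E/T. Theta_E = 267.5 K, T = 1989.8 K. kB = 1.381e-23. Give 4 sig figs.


Step 1: x = Theta_E/T = 267.5/1989.8 = 0.1344
Step 2: x^2 = 0.01807
Step 3: exp(x) = 1.144
Step 4: c_v = 3*1.381e-23*0.01807*1.144/(1.144-1)^2 = 4.137e-23

4.137e-23


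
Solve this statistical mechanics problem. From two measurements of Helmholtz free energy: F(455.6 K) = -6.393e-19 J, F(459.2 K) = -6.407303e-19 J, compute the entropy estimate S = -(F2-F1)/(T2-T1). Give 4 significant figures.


Step 1: dF = F2 - F1 = -6.407303e-19 - (-6.393e-19) = -1.4303e-21 J
Step 2: dT = T2 - T1 = 459.2 - 455.6 = 3.6 K
Step 3: S = -dF/dT = -(-1.4303e-21)/3.6 = 3.973e-22 J/K

3.973e-22


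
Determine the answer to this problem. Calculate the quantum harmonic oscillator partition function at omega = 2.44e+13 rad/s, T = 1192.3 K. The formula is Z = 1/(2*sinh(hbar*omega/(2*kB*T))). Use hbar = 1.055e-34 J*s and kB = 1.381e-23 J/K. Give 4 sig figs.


Step 1: Compute x = hbar*omega/(kB*T) = 1.055e-34*2.44e+13/(1.381e-23*1192.3) = 0.1563
Step 2: x/2 = 0.07817
Step 3: sinh(x/2) = 0.07825
Step 4: Z = 1/(2*0.07825) = 6.39

6.39


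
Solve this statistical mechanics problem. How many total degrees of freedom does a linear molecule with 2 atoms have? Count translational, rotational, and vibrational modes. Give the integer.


Step 1: Translational DOF = 3
Step 2: Rotational DOF (linear) = 2
Step 3: Vibrational DOF = 3*2 - 5 = 1
Step 4: Total = 3 + 2 + 1 = 6

6


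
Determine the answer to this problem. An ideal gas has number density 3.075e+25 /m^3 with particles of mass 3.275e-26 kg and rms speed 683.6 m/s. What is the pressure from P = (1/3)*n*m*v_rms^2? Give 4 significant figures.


Step 1: v_rms^2 = 683.6^2 = 4.673e+05
Step 2: n*m = 3.075e+25*3.275e-26 = 1.007
Step 3: P = (1/3)*1.007*4.673e+05 = 1.569e+05 Pa

1.569e+05


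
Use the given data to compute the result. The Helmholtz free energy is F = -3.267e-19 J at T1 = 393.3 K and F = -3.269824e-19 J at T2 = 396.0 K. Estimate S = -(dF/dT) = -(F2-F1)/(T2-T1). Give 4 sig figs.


Step 1: dF = F2 - F1 = -3.269824e-19 - (-3.267e-19) = -2.824e-22 J
Step 2: dT = T2 - T1 = 396.0 - 393.3 = 2.7 K
Step 3: S = -dF/dT = -(-2.824e-22)/2.7 = 1.046e-22 J/K

1.046e-22


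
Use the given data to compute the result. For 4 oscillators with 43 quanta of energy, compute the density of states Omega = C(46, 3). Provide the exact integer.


Step 1: Use binomial coefficient C(46, 3)
Step 2: Numerator = 46! / 43!
Step 3: Denominator = 3!
Step 4: Omega = 15180

15180


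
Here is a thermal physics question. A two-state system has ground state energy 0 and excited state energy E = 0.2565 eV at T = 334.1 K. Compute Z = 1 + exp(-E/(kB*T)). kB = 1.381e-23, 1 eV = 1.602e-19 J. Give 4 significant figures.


Step 1: Compute beta*E = E*eV/(kB*T) = 0.2565*1.602e-19/(1.381e-23*334.1) = 8.906
Step 2: exp(-beta*E) = exp(-8.906) = 0.0001356
Step 3: Z = 1 + 0.0001356 = 1

1


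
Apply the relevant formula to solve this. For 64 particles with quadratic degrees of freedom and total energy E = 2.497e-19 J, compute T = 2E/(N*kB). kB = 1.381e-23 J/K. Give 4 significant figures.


Step 1: Numerator = 2*E = 2*2.497e-19 = 4.994e-19 J
Step 2: Denominator = N*kB = 64*1.381e-23 = 8.838e-22
Step 3: T = 4.994e-19 / 8.838e-22 = 565 K

565


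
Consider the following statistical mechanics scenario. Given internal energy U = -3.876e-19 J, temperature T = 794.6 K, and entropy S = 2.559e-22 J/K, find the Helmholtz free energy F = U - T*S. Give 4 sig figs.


Step 1: T*S = 794.6 * 2.559e-22 = 2.033e-19 J
Step 2: F = U - T*S = -3.876e-19 - 2.033e-19
Step 3: F = -5.909e-19 J

-5.909e-19


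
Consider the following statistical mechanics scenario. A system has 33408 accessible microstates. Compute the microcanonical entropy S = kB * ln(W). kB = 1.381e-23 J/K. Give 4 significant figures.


Step 1: ln(W) = ln(33408) = 10.42
Step 2: S = kB * ln(W) = 1.381e-23 * 10.42
Step 3: S = 1.439e-22 J/K

1.439e-22


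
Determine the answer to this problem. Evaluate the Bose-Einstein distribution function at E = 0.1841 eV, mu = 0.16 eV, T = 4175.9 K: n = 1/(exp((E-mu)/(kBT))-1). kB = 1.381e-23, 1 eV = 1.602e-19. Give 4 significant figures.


Step 1: (E - mu) = 0.0241 eV
Step 2: x = (E-mu)*eV/(kB*T) = 0.0241*1.602e-19/(1.381e-23*4175.9) = 0.06695
Step 3: exp(x) = 1.069
Step 4: n = 1/(exp(x)-1) = 14.44

14.44


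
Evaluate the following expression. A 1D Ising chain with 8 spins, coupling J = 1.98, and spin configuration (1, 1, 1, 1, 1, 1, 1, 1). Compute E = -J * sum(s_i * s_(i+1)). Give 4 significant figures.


Step 1: Nearest-neighbor products: 1, 1, 1, 1, 1, 1, 1
Step 2: Sum of products = 7
Step 3: E = -1.98 * 7 = -13.86

-13.86


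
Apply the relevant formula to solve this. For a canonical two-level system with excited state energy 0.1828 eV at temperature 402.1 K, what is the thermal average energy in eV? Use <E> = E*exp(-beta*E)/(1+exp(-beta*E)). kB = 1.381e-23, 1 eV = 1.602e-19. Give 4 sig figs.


Step 1: beta*E = 0.1828*1.602e-19/(1.381e-23*402.1) = 5.274
Step 2: exp(-beta*E) = 0.005125
Step 3: <E> = 0.1828*0.005125/(1+0.005125) = 0.0009321 eV

0.0009321


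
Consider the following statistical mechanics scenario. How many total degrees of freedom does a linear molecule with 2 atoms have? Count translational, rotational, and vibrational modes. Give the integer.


Step 1: Translational DOF = 3
Step 2: Rotational DOF (linear) = 2
Step 3: Vibrational DOF = 3*2 - 5 = 1
Step 4: Total = 3 + 2 + 1 = 6

6


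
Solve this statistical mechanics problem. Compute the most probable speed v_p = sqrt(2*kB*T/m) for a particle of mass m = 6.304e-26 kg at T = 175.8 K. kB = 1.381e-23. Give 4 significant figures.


Step 1: Numerator = 2*kB*T = 2*1.381e-23*175.8 = 4.856e-21
Step 2: Ratio = 4.856e-21 / 6.304e-26 = 7.702e+04
Step 3: v_p = sqrt(7.702e+04) = 277.5 m/s

277.5


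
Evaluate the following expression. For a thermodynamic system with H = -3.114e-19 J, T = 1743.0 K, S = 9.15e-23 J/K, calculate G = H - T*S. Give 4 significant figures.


Step 1: T*S = 1743.0 * 9.15e-23 = 1.595e-19 J
Step 2: G = H - T*S = -3.114e-19 - 1.595e-19
Step 3: G = -4.709e-19 J

-4.709e-19


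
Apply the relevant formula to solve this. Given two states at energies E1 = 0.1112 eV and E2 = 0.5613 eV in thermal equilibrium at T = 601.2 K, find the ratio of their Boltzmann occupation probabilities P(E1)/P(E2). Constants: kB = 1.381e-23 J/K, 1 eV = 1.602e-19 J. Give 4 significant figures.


Step 1: Compute energy difference dE = E1 - E2 = 0.1112 - 0.5613 = -0.4501 eV
Step 2: Convert to Joules: dE_J = -0.4501 * 1.602e-19 = -7.211e-20 J
Step 3: Compute exponent = -dE_J / (kB * T) = -(-7.211e-20) / (1.381e-23 * 601.2) = 8.685
Step 4: P(E1)/P(E2) = exp(8.685) = 5912

5912


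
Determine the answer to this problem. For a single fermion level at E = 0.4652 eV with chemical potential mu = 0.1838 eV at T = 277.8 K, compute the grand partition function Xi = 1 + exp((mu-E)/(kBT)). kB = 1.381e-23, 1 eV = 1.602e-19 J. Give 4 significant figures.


Step 1: (mu - E) = 0.1838 - 0.4652 = -0.2814 eV
Step 2: x = (mu-E)*eV/(kB*T) = -0.2814*1.602e-19/(1.381e-23*277.8) = -11.75
Step 3: exp(x) = 7.884e-06
Step 4: Xi = 1 + 7.884e-06 = 1

1


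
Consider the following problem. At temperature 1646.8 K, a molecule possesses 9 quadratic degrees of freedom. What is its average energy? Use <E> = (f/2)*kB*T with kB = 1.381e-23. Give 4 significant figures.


Step 1: f/2 = 9/2 = 4.5
Step 2: kB*T = 1.381e-23 * 1646.8 = 2.274e-20
Step 3: <E> = 4.5 * 2.274e-20 = 1.023e-19 J

1.023e-19


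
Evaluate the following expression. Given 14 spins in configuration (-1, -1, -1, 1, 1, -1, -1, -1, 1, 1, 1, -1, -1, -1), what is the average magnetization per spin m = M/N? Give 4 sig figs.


Step 1: Count up spins (+1): 5, down spins (-1): 9
Step 2: Total magnetization M = 5 - 9 = -4
Step 3: m = M/N = -4/14 = -0.2857

-0.2857


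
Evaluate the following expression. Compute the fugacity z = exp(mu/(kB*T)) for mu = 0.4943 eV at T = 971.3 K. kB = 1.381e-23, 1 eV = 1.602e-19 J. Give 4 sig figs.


Step 1: Convert mu to Joules: 0.4943*1.602e-19 = 7.919e-20 J
Step 2: kB*T = 1.381e-23*971.3 = 1.341e-20 J
Step 3: mu/(kB*T) = 5.903
Step 4: z = exp(5.903) = 366.3

366.3


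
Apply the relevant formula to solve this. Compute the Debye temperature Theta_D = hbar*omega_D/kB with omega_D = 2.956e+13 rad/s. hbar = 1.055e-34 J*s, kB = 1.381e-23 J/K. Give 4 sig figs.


Step 1: hbar*omega_D = 1.055e-34 * 2.956e+13 = 3.119e-21 J
Step 2: Theta_D = 3.119e-21 / 1.381e-23
Step 3: Theta_D = 225.8 K

225.8


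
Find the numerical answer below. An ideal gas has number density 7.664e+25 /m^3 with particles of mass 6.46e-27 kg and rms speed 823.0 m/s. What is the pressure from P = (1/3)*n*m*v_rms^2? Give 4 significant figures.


Step 1: v_rms^2 = 823.0^2 = 6.773e+05
Step 2: n*m = 7.664e+25*6.46e-27 = 0.4951
Step 3: P = (1/3)*0.4951*6.773e+05 = 1.118e+05 Pa

1.118e+05


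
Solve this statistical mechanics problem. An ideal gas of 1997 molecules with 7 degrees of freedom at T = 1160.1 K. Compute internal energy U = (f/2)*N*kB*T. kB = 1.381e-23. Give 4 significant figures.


Step 1: f/2 = 7/2 = 3.5
Step 2: N*kB*T = 1997*1.381e-23*1160.1 = 3.199e-17
Step 3: U = 3.5 * 3.199e-17 = 1.12e-16 J

1.12e-16


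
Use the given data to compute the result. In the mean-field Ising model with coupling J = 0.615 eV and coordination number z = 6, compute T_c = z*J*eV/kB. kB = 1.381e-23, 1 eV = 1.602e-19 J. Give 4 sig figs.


Step 1: z*J = 6*0.615 = 3.69 eV
Step 2: Convert to Joules: 3.69*1.602e-19 = 5.911e-19 J
Step 3: T_c = 5.911e-19 / 1.381e-23 = 4.281e+04 K

4.281e+04


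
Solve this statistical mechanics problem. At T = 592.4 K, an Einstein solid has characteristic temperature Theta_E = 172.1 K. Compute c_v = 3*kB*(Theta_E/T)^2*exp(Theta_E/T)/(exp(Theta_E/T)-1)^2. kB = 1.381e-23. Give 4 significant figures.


Step 1: x = Theta_E/T = 172.1/592.4 = 0.2905
Step 2: x^2 = 0.0844
Step 3: exp(x) = 1.337
Step 4: c_v = 3*1.381e-23*0.0844*1.337/(1.337-1)^2 = 4.114e-23

4.114e-23


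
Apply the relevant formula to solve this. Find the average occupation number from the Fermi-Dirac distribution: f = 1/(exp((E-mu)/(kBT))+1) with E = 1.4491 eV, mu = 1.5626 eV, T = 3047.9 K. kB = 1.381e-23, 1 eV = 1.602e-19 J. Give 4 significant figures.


Step 1: (E - mu) = 1.4491 - 1.5626 = -0.1135 eV
Step 2: Convert: (E-mu)*eV = -1.818e-20 J
Step 3: x = (E-mu)*eV/(kB*T) = -0.432
Step 4: f = 1/(exp(-0.432)+1) = 0.6063

0.6063


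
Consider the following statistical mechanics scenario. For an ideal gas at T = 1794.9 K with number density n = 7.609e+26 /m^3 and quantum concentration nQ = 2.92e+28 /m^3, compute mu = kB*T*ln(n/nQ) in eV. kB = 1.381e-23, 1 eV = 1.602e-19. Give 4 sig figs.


Step 1: n/nQ = 7.609e+26/2.92e+28 = 0.02606
Step 2: ln(n/nQ) = -3.647
Step 3: mu = kB*T*ln(n/nQ) = 2.479e-20*-3.647 = -9.041e-20 J
Step 4: Convert to eV: -9.041e-20/1.602e-19 = -0.5644 eV

-0.5644


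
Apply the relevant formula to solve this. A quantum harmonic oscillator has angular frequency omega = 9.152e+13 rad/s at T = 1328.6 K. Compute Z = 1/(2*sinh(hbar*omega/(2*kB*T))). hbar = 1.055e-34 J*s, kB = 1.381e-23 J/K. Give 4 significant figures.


Step 1: Compute x = hbar*omega/(kB*T) = 1.055e-34*9.152e+13/(1.381e-23*1328.6) = 0.5262
Step 2: x/2 = 0.2631
Step 3: sinh(x/2) = 0.2662
Step 4: Z = 1/(2*0.2662) = 1.879

1.879


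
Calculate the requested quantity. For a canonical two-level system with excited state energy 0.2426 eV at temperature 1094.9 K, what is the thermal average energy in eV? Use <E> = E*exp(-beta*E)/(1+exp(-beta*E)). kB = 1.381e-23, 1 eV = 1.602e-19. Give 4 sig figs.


Step 1: beta*E = 0.2426*1.602e-19/(1.381e-23*1094.9) = 2.57
Step 2: exp(-beta*E) = 0.07651
Step 3: <E> = 0.2426*0.07651/(1+0.07651) = 0.01724 eV

0.01724


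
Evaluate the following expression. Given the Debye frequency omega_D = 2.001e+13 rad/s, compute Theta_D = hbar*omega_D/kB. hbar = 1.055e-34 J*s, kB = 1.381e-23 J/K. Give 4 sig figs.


Step 1: hbar*omega_D = 1.055e-34 * 2.001e+13 = 2.111e-21 J
Step 2: Theta_D = 2.111e-21 / 1.381e-23
Step 3: Theta_D = 152.9 K

152.9


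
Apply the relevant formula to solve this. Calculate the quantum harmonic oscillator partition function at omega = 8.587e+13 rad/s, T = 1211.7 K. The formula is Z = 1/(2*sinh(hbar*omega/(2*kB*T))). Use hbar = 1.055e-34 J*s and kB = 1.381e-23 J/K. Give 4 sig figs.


Step 1: Compute x = hbar*omega/(kB*T) = 1.055e-34*8.587e+13/(1.381e-23*1211.7) = 0.5414
Step 2: x/2 = 0.2707
Step 3: sinh(x/2) = 0.274
Step 4: Z = 1/(2*0.274) = 1.825

1.825


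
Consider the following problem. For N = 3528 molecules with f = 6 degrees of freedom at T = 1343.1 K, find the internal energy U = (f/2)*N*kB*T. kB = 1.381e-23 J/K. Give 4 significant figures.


Step 1: f/2 = 6/2 = 3.0
Step 2: N*kB*T = 3528*1.381e-23*1343.1 = 6.544e-17
Step 3: U = 3.0 * 6.544e-17 = 1.963e-16 J

1.963e-16


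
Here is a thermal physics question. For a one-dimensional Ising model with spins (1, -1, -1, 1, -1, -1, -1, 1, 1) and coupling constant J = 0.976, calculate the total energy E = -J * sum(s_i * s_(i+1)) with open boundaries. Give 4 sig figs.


Step 1: Nearest-neighbor products: -1, 1, -1, -1, 1, 1, -1, 1
Step 2: Sum of products = 0
Step 3: E = -0.976 * 0 = 0

0


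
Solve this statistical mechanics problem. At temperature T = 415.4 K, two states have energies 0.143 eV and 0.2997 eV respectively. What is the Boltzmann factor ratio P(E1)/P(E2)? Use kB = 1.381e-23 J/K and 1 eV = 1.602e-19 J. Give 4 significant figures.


Step 1: Compute energy difference dE = E1 - E2 = 0.143 - 0.2997 = -0.1567 eV
Step 2: Convert to Joules: dE_J = -0.1567 * 1.602e-19 = -2.51e-20 J
Step 3: Compute exponent = -dE_J / (kB * T) = -(-2.51e-20) / (1.381e-23 * 415.4) = 4.376
Step 4: P(E1)/P(E2) = exp(4.376) = 79.51

79.51


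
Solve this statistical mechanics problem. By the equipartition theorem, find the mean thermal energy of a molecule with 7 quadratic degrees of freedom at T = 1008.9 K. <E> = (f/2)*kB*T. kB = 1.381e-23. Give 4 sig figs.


Step 1: f/2 = 7/2 = 3.5
Step 2: kB*T = 1.381e-23 * 1008.9 = 1.393e-20
Step 3: <E> = 3.5 * 1.393e-20 = 4.877e-20 J

4.877e-20


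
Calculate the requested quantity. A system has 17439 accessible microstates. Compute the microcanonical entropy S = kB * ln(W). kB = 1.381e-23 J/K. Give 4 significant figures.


Step 1: ln(W) = ln(17439) = 9.766
Step 2: S = kB * ln(W) = 1.381e-23 * 9.766
Step 3: S = 1.349e-22 J/K

1.349e-22


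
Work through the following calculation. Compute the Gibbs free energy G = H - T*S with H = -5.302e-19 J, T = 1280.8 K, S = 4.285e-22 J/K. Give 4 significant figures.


Step 1: T*S = 1280.8 * 4.285e-22 = 5.488e-19 J
Step 2: G = H - T*S = -5.302e-19 - 5.488e-19
Step 3: G = -1.079e-18 J

-1.079e-18


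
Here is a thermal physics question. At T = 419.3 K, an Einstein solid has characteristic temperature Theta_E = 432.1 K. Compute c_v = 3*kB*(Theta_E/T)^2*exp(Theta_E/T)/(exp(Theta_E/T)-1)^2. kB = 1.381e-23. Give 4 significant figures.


Step 1: x = Theta_E/T = 432.1/419.3 = 1.031
Step 2: x^2 = 1.062
Step 3: exp(x) = 2.803
Step 4: c_v = 3*1.381e-23*1.062*2.803/(2.803-1)^2 = 3.795e-23

3.795e-23


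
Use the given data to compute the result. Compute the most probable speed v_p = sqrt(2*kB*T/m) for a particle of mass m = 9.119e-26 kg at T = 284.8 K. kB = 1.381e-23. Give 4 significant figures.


Step 1: Numerator = 2*kB*T = 2*1.381e-23*284.8 = 7.866e-21
Step 2: Ratio = 7.866e-21 / 9.119e-26 = 8.626e+04
Step 3: v_p = sqrt(8.626e+04) = 293.7 m/s

293.7


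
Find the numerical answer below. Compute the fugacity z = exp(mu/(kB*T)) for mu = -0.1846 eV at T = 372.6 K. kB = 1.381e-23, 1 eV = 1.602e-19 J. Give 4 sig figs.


Step 1: Convert mu to Joules: -0.1846*1.602e-19 = -2.957e-20 J
Step 2: kB*T = 1.381e-23*372.6 = 5.146e-21 J
Step 3: mu/(kB*T) = -5.747
Step 4: z = exp(-5.747) = 0.003192

0.003192


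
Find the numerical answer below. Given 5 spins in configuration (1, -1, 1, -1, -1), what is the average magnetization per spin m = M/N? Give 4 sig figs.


Step 1: Count up spins (+1): 2, down spins (-1): 3
Step 2: Total magnetization M = 2 - 3 = -1
Step 3: m = M/N = -1/5 = -0.2

-0.2


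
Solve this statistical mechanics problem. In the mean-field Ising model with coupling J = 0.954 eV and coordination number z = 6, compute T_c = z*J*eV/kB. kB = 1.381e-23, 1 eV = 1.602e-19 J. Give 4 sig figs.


Step 1: z*J = 6*0.954 = 5.724 eV
Step 2: Convert to Joules: 5.724*1.602e-19 = 9.17e-19 J
Step 3: T_c = 9.17e-19 / 1.381e-23 = 6.64e+04 K

6.64e+04


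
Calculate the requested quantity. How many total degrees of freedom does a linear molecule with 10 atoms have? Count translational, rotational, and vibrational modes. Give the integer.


Step 1: Translational DOF = 3
Step 2: Rotational DOF (linear) = 2
Step 3: Vibrational DOF = 3*10 - 5 = 25
Step 4: Total = 3 + 2 + 25 = 30

30


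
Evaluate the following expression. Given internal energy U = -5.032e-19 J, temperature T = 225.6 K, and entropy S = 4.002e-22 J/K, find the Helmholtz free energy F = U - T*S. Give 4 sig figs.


Step 1: T*S = 225.6 * 4.002e-22 = 9.029e-20 J
Step 2: F = U - T*S = -5.032e-19 - 9.029e-20
Step 3: F = -5.935e-19 J

-5.935e-19


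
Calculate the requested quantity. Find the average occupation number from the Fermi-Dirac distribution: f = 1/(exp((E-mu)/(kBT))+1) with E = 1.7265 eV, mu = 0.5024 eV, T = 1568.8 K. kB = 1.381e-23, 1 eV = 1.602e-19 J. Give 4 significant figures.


Step 1: (E - mu) = 1.7265 - 0.5024 = 1.224 eV
Step 2: Convert: (E-mu)*eV = 1.961e-19 J
Step 3: x = (E-mu)*eV/(kB*T) = 9.051
Step 4: f = 1/(exp(9.051)+1) = 0.0001172

0.0001172


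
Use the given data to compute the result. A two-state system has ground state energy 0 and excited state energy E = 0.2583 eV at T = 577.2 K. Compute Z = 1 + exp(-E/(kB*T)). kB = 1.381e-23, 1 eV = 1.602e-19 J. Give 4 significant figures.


Step 1: Compute beta*E = E*eV/(kB*T) = 0.2583*1.602e-19/(1.381e-23*577.2) = 5.191
Step 2: exp(-beta*E) = exp(-5.191) = 0.005565
Step 3: Z = 1 + 0.005565 = 1.006

1.006


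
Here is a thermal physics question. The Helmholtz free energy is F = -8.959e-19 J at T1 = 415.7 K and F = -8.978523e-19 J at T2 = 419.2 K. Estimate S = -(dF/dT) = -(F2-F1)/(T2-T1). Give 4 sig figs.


Step 1: dF = F2 - F1 = -8.978523e-19 - (-8.959e-19) = -1.9523e-21 J
Step 2: dT = T2 - T1 = 419.2 - 415.7 = 3.5 K
Step 3: S = -dF/dT = -(-1.9523e-21)/3.5 = 5.578e-22 J/K

5.578e-22


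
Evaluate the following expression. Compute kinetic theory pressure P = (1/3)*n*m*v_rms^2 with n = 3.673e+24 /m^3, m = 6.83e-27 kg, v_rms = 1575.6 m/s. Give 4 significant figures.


Step 1: v_rms^2 = 1575.6^2 = 2.483e+06
Step 2: n*m = 3.673e+24*6.83e-27 = 0.02509
Step 3: P = (1/3)*0.02509*2.483e+06 = 2.076e+04 Pa

2.076e+04


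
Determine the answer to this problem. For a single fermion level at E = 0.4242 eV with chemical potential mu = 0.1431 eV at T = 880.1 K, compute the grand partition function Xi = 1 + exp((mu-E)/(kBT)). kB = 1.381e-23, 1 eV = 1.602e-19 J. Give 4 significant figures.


Step 1: (mu - E) = 0.1431 - 0.4242 = -0.2811 eV
Step 2: x = (mu-E)*eV/(kB*T) = -0.2811*1.602e-19/(1.381e-23*880.1) = -3.705
Step 3: exp(x) = 0.0246
Step 4: Xi = 1 + 0.0246 = 1.025

1.025


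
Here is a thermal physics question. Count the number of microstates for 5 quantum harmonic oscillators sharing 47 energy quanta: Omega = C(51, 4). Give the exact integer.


Step 1: Use binomial coefficient C(51, 4)
Step 2: Numerator = 51! / 47!
Step 3: Denominator = 4!
Step 4: Omega = 249900

249900


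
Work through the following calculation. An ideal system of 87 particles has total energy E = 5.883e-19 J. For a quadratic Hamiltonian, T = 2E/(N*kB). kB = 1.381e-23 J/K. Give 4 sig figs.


Step 1: Numerator = 2*E = 2*5.883e-19 = 1.177e-18 J
Step 2: Denominator = N*kB = 87*1.381e-23 = 1.201e-21
Step 3: T = 1.177e-18 / 1.201e-21 = 979.3 K

979.3


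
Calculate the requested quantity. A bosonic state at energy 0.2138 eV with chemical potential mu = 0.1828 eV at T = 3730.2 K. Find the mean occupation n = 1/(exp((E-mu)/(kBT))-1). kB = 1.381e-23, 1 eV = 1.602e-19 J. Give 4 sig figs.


Step 1: (E - mu) = 0.031 eV
Step 2: x = (E-mu)*eV/(kB*T) = 0.031*1.602e-19/(1.381e-23*3730.2) = 0.0964
Step 3: exp(x) = 1.101
Step 4: n = 1/(exp(x)-1) = 9.881

9.881


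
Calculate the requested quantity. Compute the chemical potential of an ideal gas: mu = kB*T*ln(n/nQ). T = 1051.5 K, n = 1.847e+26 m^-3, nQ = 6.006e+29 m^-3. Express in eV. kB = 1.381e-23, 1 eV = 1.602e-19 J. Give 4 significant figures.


Step 1: n/nQ = 1.847e+26/6.006e+29 = 0.0003075
Step 2: ln(n/nQ) = -8.087
Step 3: mu = kB*T*ln(n/nQ) = 1.452e-20*-8.087 = -1.174e-19 J
Step 4: Convert to eV: -1.174e-19/1.602e-19 = -0.733 eV

-0.733


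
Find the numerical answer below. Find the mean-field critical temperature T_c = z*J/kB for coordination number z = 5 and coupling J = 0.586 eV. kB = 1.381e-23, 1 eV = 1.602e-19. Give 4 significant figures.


Step 1: z*J = 5*0.586 = 2.93 eV
Step 2: Convert to Joules: 2.93*1.602e-19 = 4.694e-19 J
Step 3: T_c = 4.694e-19 / 1.381e-23 = 3.399e+04 K

3.399e+04


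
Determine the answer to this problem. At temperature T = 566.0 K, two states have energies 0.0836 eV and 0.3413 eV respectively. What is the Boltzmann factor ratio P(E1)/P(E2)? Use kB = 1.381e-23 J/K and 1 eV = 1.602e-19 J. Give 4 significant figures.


Step 1: Compute energy difference dE = E1 - E2 = 0.0836 - 0.3413 = -0.2577 eV
Step 2: Convert to Joules: dE_J = -0.2577 * 1.602e-19 = -4.128e-20 J
Step 3: Compute exponent = -dE_J / (kB * T) = -(-4.128e-20) / (1.381e-23 * 566.0) = 5.282
Step 4: P(E1)/P(E2) = exp(5.282) = 196.7

196.7


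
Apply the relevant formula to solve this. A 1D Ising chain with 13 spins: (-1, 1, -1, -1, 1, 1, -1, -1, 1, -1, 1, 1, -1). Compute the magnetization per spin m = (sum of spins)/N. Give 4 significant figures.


Step 1: Count up spins (+1): 6, down spins (-1): 7
Step 2: Total magnetization M = 6 - 7 = -1
Step 3: m = M/N = -1/13 = -0.07692

-0.07692


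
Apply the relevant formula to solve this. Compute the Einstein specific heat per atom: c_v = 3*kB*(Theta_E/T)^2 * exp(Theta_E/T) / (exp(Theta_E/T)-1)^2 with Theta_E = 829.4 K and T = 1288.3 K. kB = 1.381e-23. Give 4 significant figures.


Step 1: x = Theta_E/T = 829.4/1288.3 = 0.6438
Step 2: x^2 = 0.4145
Step 3: exp(x) = 1.904
Step 4: c_v = 3*1.381e-23*0.4145*1.904/(1.904-1)^2 = 4.003e-23

4.003e-23


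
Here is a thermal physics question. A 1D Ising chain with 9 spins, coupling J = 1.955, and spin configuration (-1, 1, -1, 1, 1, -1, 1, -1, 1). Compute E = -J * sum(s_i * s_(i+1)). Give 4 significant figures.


Step 1: Nearest-neighbor products: -1, -1, -1, 1, -1, -1, -1, -1
Step 2: Sum of products = -6
Step 3: E = -1.955 * -6 = 11.73

11.73


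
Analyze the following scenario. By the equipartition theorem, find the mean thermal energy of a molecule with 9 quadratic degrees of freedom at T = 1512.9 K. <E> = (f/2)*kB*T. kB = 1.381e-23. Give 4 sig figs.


Step 1: f/2 = 9/2 = 4.5
Step 2: kB*T = 1.381e-23 * 1512.9 = 2.089e-20
Step 3: <E> = 4.5 * 2.089e-20 = 9.402e-20 J

9.402e-20
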